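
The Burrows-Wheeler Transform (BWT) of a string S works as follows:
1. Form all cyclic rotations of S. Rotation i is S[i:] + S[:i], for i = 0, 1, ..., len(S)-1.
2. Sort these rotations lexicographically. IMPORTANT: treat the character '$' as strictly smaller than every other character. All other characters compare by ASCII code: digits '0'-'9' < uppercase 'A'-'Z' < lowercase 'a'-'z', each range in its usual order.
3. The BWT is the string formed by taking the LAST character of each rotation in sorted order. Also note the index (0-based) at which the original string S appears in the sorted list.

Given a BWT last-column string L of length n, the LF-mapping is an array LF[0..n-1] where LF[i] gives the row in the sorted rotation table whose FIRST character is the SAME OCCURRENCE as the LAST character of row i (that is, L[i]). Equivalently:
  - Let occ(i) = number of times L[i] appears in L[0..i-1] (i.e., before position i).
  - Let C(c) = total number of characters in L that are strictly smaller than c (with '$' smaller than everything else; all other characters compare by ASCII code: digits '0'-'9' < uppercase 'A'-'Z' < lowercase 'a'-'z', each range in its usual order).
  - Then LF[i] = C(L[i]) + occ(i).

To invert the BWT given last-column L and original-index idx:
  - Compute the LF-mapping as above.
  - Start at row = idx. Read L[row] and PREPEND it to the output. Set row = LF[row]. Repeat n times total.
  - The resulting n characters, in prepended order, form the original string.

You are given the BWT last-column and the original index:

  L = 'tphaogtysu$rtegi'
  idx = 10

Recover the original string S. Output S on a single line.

Answer: spaghettiyogurt$

Derivation:
LF mapping: 11 8 5 1 7 3 12 15 10 14 0 9 13 2 4 6
Walk LF starting at row 10, prepending L[row]:
  step 1: row=10, L[10]='$', prepend. Next row=LF[10]=0
  step 2: row=0, L[0]='t', prepend. Next row=LF[0]=11
  step 3: row=11, L[11]='r', prepend. Next row=LF[11]=9
  step 4: row=9, L[9]='u', prepend. Next row=LF[9]=14
  step 5: row=14, L[14]='g', prepend. Next row=LF[14]=4
  step 6: row=4, L[4]='o', prepend. Next row=LF[4]=7
  step 7: row=7, L[7]='y', prepend. Next row=LF[7]=15
  step 8: row=15, L[15]='i', prepend. Next row=LF[15]=6
  step 9: row=6, L[6]='t', prepend. Next row=LF[6]=12
  step 10: row=12, L[12]='t', prepend. Next row=LF[12]=13
  step 11: row=13, L[13]='e', prepend. Next row=LF[13]=2
  step 12: row=2, L[2]='h', prepend. Next row=LF[2]=5
  step 13: row=5, L[5]='g', prepend. Next row=LF[5]=3
  step 14: row=3, L[3]='a', prepend. Next row=LF[3]=1
  step 15: row=1, L[1]='p', prepend. Next row=LF[1]=8
  step 16: row=8, L[8]='s', prepend. Next row=LF[8]=10
Reversed output: spaghettiyogurt$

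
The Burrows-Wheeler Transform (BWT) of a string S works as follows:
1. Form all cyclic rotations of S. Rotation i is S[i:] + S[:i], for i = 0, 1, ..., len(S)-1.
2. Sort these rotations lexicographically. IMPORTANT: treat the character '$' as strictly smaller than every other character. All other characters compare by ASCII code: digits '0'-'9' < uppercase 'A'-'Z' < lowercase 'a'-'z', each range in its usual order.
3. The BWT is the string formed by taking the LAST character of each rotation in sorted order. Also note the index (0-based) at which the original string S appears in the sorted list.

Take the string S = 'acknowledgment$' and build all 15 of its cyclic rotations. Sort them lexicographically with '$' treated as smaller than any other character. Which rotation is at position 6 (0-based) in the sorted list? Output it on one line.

Answer: gment$acknowled

Derivation:
All 15 rotations (rotation i = S[i:]+S[:i]):
  rot[0] = acknowledgment$
  rot[1] = cknowledgment$a
  rot[2] = knowledgment$ac
  rot[3] = nowledgment$ack
  rot[4] = owledgment$ackn
  rot[5] = wledgment$ackno
  rot[6] = ledgment$acknow
  rot[7] = edgment$acknowl
  rot[8] = dgment$acknowle
  rot[9] = gment$acknowled
  rot[10] = ment$acknowledg
  rot[11] = ent$acknowledgm
  rot[12] = nt$acknowledgme
  rot[13] = t$acknowledgmen
  rot[14] = $acknowledgment
Sorted (with $ < everything):
  sorted[0] = $acknowledgment
  sorted[1] = acknowledgment$
  sorted[2] = cknowledgment$a
  sorted[3] = dgment$acknowle
  sorted[4] = edgment$acknowl
  sorted[5] = ent$acknowledgm
  sorted[6] = gment$acknowled
  sorted[7] = knowledgment$ac
  sorted[8] = ledgment$acknow
  sorted[9] = ment$acknowledg
  sorted[10] = nowledgment$ack
  sorted[11] = nt$acknowledgme
  sorted[12] = owledgment$ackn
  sorted[13] = t$acknowledgmen
  sorted[14] = wledgment$ackno
sorted[6] = gment$acknowled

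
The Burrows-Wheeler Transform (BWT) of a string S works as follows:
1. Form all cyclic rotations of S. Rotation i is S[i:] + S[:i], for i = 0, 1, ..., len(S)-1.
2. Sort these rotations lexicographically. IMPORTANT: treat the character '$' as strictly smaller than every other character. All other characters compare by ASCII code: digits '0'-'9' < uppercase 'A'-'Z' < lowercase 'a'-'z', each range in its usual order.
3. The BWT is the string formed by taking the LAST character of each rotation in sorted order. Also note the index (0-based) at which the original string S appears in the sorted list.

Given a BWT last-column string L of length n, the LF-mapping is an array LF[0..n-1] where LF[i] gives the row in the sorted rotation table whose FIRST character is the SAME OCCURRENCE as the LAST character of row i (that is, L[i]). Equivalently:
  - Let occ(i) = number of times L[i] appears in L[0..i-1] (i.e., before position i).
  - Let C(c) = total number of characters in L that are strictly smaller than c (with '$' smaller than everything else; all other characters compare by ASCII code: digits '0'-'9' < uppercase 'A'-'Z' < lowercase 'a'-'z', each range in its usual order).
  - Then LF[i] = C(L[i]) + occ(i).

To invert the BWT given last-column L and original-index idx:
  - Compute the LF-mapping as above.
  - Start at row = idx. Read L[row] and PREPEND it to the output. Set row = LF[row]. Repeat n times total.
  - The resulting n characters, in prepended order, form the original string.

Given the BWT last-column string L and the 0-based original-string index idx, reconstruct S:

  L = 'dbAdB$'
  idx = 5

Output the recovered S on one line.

LF mapping: 4 3 1 5 2 0
Walk LF starting at row 5, prepending L[row]:
  step 1: row=5, L[5]='$', prepend. Next row=LF[5]=0
  step 2: row=0, L[0]='d', prepend. Next row=LF[0]=4
  step 3: row=4, L[4]='B', prepend. Next row=LF[4]=2
  step 4: row=2, L[2]='A', prepend. Next row=LF[2]=1
  step 5: row=1, L[1]='b', prepend. Next row=LF[1]=3
  step 6: row=3, L[3]='d', prepend. Next row=LF[3]=5
Reversed output: dbABd$

Answer: dbABd$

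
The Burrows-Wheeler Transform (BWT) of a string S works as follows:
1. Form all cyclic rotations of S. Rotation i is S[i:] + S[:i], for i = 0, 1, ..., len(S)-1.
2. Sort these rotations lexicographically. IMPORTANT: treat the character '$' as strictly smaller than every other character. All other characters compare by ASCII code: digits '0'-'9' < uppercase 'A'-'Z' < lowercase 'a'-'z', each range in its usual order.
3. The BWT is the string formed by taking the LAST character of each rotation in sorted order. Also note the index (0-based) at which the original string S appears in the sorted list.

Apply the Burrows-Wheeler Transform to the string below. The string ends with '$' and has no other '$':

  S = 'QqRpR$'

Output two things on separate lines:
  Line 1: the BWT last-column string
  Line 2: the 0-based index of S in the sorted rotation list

Answer: R$pqRQ
1

Derivation:
All 6 rotations (rotation i = S[i:]+S[:i]):
  rot[0] = QqRpR$
  rot[1] = qRpR$Q
  rot[2] = RpR$Qq
  rot[3] = pR$QqR
  rot[4] = R$QqRp
  rot[5] = $QqRpR
Sorted (with $ < everything):
  sorted[0] = $QqRpR  (last char: 'R')
  sorted[1] = QqRpR$  (last char: '$')
  sorted[2] = R$QqRp  (last char: 'p')
  sorted[3] = RpR$Qq  (last char: 'q')
  sorted[4] = pR$QqR  (last char: 'R')
  sorted[5] = qRpR$Q  (last char: 'Q')
Last column: R$pqRQ
Original string S is at sorted index 1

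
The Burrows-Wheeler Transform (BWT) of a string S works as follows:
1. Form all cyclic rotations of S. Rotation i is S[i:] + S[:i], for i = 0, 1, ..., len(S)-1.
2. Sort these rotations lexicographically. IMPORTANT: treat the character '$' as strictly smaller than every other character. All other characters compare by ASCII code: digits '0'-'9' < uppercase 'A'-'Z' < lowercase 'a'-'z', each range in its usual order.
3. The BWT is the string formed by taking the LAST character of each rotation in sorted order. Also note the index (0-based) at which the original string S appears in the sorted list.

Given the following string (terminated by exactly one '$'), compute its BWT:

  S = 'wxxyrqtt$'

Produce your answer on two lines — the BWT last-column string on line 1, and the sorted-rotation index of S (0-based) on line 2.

Answer: trytq$wxx
5

Derivation:
All 9 rotations (rotation i = S[i:]+S[:i]):
  rot[0] = wxxyrqtt$
  rot[1] = xxyrqtt$w
  rot[2] = xyrqtt$wx
  rot[3] = yrqtt$wxx
  rot[4] = rqtt$wxxy
  rot[5] = qtt$wxxyr
  rot[6] = tt$wxxyrq
  rot[7] = t$wxxyrqt
  rot[8] = $wxxyrqtt
Sorted (with $ < everything):
  sorted[0] = $wxxyrqtt  (last char: 't')
  sorted[1] = qtt$wxxyr  (last char: 'r')
  sorted[2] = rqtt$wxxy  (last char: 'y')
  sorted[3] = t$wxxyrqt  (last char: 't')
  sorted[4] = tt$wxxyrq  (last char: 'q')
  sorted[5] = wxxyrqtt$  (last char: '$')
  sorted[6] = xxyrqtt$w  (last char: 'w')
  sorted[7] = xyrqtt$wx  (last char: 'x')
  sorted[8] = yrqtt$wxx  (last char: 'x')
Last column: trytq$wxx
Original string S is at sorted index 5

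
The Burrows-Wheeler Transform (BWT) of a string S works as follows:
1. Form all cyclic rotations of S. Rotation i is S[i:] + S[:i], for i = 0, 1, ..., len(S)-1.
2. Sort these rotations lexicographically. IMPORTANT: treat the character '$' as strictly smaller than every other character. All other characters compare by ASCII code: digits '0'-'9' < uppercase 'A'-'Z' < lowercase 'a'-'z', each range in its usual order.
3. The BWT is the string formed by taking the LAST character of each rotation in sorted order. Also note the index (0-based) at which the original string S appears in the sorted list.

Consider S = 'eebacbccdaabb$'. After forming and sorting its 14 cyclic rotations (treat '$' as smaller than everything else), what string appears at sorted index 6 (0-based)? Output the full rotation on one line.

All 14 rotations (rotation i = S[i:]+S[:i]):
  rot[0] = eebacbccdaabb$
  rot[1] = ebacbccdaabb$e
  rot[2] = bacbccdaabb$ee
  rot[3] = acbccdaabb$eeb
  rot[4] = cbccdaabb$eeba
  rot[5] = bccdaabb$eebac
  rot[6] = ccdaabb$eebacb
  rot[7] = cdaabb$eebacbc
  rot[8] = daabb$eebacbcc
  rot[9] = aabb$eebacbccd
  rot[10] = abb$eebacbccda
  rot[11] = bb$eebacbccdaa
  rot[12] = b$eebacbccdaab
  rot[13] = $eebacbccdaabb
Sorted (with $ < everything):
  sorted[0] = $eebacbccdaabb
  sorted[1] = aabb$eebacbccd
  sorted[2] = abb$eebacbccda
  sorted[3] = acbccdaabb$eeb
  sorted[4] = b$eebacbccdaab
  sorted[5] = bacbccdaabb$ee
  sorted[6] = bb$eebacbccdaa
  sorted[7] = bccdaabb$eebac
  sorted[8] = cbccdaabb$eeba
  sorted[9] = ccdaabb$eebacb
  sorted[10] = cdaabb$eebacbc
  sorted[11] = daabb$eebacbcc
  sorted[12] = ebacbccdaabb$e
  sorted[13] = eebacbccdaabb$
sorted[6] = bb$eebacbccdaa

Answer: bb$eebacbccdaa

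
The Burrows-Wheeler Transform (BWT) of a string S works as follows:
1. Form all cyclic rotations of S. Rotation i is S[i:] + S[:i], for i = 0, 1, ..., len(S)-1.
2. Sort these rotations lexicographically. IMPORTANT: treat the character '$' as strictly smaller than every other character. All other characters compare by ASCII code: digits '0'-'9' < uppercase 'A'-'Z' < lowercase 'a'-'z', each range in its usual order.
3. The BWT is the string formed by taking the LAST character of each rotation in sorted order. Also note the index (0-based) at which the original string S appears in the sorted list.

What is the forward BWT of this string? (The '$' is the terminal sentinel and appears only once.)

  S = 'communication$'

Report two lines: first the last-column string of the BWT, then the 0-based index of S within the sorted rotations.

Answer: nci$ntomouciam
3

Derivation:
All 14 rotations (rotation i = S[i:]+S[:i]):
  rot[0] = communication$
  rot[1] = ommunication$c
  rot[2] = mmunication$co
  rot[3] = munication$com
  rot[4] = unication$comm
  rot[5] = nication$commu
  rot[6] = ication$commun
  rot[7] = cation$communi
  rot[8] = ation$communic
  rot[9] = tion$communica
  rot[10] = ion$communicat
  rot[11] = on$communicati
  rot[12] = n$communicatio
  rot[13] = $communication
Sorted (with $ < everything):
  sorted[0] = $communication  (last char: 'n')
  sorted[1] = ation$communic  (last char: 'c')
  sorted[2] = cation$communi  (last char: 'i')
  sorted[3] = communication$  (last char: '$')
  sorted[4] = ication$commun  (last char: 'n')
  sorted[5] = ion$communicat  (last char: 't')
  sorted[6] = mmunication$co  (last char: 'o')
  sorted[7] = munication$com  (last char: 'm')
  sorted[8] = n$communicatio  (last char: 'o')
  sorted[9] = nication$commu  (last char: 'u')
  sorted[10] = ommunication$c  (last char: 'c')
  sorted[11] = on$communicati  (last char: 'i')
  sorted[12] = tion$communica  (last char: 'a')
  sorted[13] = unication$comm  (last char: 'm')
Last column: nci$ntomouciam
Original string S is at sorted index 3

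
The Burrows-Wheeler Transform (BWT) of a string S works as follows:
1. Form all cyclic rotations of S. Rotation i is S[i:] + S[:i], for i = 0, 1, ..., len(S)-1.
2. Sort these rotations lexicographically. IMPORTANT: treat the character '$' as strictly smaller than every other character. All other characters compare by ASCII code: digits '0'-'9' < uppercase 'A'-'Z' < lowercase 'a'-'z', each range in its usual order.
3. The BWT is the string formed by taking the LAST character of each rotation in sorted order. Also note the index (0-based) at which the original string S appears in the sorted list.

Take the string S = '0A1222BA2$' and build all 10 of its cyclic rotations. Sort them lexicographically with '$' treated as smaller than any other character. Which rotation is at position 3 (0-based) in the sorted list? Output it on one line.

Answer: 2$0A1222BA

Derivation:
All 10 rotations (rotation i = S[i:]+S[:i]):
  rot[0] = 0A1222BA2$
  rot[1] = A1222BA2$0
  rot[2] = 1222BA2$0A
  rot[3] = 222BA2$0A1
  rot[4] = 22BA2$0A12
  rot[5] = 2BA2$0A122
  rot[6] = BA2$0A1222
  rot[7] = A2$0A1222B
  rot[8] = 2$0A1222BA
  rot[9] = $0A1222BA2
Sorted (with $ < everything):
  sorted[0] = $0A1222BA2
  sorted[1] = 0A1222BA2$
  sorted[2] = 1222BA2$0A
  sorted[3] = 2$0A1222BA
  sorted[4] = 222BA2$0A1
  sorted[5] = 22BA2$0A12
  sorted[6] = 2BA2$0A122
  sorted[7] = A1222BA2$0
  sorted[8] = A2$0A1222B
  sorted[9] = BA2$0A1222
sorted[3] = 2$0A1222BA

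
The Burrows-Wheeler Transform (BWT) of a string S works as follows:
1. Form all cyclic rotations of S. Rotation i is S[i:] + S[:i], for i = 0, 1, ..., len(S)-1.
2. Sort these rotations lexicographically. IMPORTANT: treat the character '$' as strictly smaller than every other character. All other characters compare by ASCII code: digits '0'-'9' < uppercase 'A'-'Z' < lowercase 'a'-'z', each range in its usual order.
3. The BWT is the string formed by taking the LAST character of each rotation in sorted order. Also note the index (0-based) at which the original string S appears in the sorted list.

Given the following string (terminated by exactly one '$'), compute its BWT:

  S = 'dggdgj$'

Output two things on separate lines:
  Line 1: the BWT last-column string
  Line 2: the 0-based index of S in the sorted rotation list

All 7 rotations (rotation i = S[i:]+S[:i]):
  rot[0] = dggdgj$
  rot[1] = ggdgj$d
  rot[2] = gdgj$dg
  rot[3] = dgj$dgg
  rot[4] = gj$dggd
  rot[5] = j$dggdg
  rot[6] = $dggdgj
Sorted (with $ < everything):
  sorted[0] = $dggdgj  (last char: 'j')
  sorted[1] = dggdgj$  (last char: '$')
  sorted[2] = dgj$dgg  (last char: 'g')
  sorted[3] = gdgj$dg  (last char: 'g')
  sorted[4] = ggdgj$d  (last char: 'd')
  sorted[5] = gj$dggd  (last char: 'd')
  sorted[6] = j$dggdg  (last char: 'g')
Last column: j$ggddg
Original string S is at sorted index 1

Answer: j$ggddg
1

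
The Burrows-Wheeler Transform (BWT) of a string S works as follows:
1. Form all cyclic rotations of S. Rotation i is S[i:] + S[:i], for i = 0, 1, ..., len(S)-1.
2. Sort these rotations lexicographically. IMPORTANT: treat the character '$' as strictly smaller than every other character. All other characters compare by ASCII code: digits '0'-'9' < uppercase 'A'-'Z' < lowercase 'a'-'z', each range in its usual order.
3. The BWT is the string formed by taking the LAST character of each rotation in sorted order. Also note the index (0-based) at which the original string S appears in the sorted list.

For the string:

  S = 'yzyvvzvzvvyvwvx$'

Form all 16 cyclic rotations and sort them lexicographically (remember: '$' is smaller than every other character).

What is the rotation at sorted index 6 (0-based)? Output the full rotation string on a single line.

Answer: vzvvyvwvx$yzyvvz

Derivation:
All 16 rotations (rotation i = S[i:]+S[:i]):
  rot[0] = yzyvvzvzvvyvwvx$
  rot[1] = zyvvzvzvvyvwvx$y
  rot[2] = yvvzvzvvyvwvx$yz
  rot[3] = vvzvzvvyvwvx$yzy
  rot[4] = vzvzvvyvwvx$yzyv
  rot[5] = zvzvvyvwvx$yzyvv
  rot[6] = vzvvyvwvx$yzyvvz
  rot[7] = zvvyvwvx$yzyvvzv
  rot[8] = vvyvwvx$yzyvvzvz
  rot[9] = vyvwvx$yzyvvzvzv
  rot[10] = yvwvx$yzyvvzvzvv
  rot[11] = vwvx$yzyvvzvzvvy
  rot[12] = wvx$yzyvvzvzvvyv
  rot[13] = vx$yzyvvzvzvvyvw
  rot[14] = x$yzyvvzvzvvyvwv
  rot[15] = $yzyvvzvzvvyvwvx
Sorted (with $ < everything):
  sorted[0] = $yzyvvzvzvvyvwvx
  sorted[1] = vvyvwvx$yzyvvzvz
  sorted[2] = vvzvzvvyvwvx$yzy
  sorted[3] = vwvx$yzyvvzvzvvy
  sorted[4] = vx$yzyvvzvzvvyvw
  sorted[5] = vyvwvx$yzyvvzvzv
  sorted[6] = vzvvyvwvx$yzyvvz
  sorted[7] = vzvzvvyvwvx$yzyv
  sorted[8] = wvx$yzyvvzvzvvyv
  sorted[9] = x$yzyvvzvzvvyvwv
  sorted[10] = yvvzvzvvyvwvx$yz
  sorted[11] = yvwvx$yzyvvzvzvv
  sorted[12] = yzyvvzvzvvyvwvx$
  sorted[13] = zvvyvwvx$yzyvvzv
  sorted[14] = zvzvvyvwvx$yzyvv
  sorted[15] = zyvvzvzvvyvwvx$y
sorted[6] = vzvvyvwvx$yzyvvz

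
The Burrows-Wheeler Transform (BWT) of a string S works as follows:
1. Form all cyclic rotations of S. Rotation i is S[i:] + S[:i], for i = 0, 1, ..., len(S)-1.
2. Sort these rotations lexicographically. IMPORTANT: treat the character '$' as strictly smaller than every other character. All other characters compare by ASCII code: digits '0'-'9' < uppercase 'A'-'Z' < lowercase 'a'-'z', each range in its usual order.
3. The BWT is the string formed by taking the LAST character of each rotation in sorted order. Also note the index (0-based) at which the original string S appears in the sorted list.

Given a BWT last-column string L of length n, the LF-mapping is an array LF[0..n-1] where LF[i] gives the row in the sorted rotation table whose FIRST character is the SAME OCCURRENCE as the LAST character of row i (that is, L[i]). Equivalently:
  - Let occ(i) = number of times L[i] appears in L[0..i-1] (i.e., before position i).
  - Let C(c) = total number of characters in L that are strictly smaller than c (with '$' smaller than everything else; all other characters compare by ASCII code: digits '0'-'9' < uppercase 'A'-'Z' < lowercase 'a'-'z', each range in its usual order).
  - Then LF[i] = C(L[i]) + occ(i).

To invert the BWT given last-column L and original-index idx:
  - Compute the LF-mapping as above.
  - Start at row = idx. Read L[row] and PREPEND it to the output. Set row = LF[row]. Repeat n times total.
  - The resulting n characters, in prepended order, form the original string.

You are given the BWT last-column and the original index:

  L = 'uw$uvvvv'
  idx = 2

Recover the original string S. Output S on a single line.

Answer: uvvvvwu$

Derivation:
LF mapping: 1 7 0 2 3 4 5 6
Walk LF starting at row 2, prepending L[row]:
  step 1: row=2, L[2]='$', prepend. Next row=LF[2]=0
  step 2: row=0, L[0]='u', prepend. Next row=LF[0]=1
  step 3: row=1, L[1]='w', prepend. Next row=LF[1]=7
  step 4: row=7, L[7]='v', prepend. Next row=LF[7]=6
  step 5: row=6, L[6]='v', prepend. Next row=LF[6]=5
  step 6: row=5, L[5]='v', prepend. Next row=LF[5]=4
  step 7: row=4, L[4]='v', prepend. Next row=LF[4]=3
  step 8: row=3, L[3]='u', prepend. Next row=LF[3]=2
Reversed output: uvvvvwu$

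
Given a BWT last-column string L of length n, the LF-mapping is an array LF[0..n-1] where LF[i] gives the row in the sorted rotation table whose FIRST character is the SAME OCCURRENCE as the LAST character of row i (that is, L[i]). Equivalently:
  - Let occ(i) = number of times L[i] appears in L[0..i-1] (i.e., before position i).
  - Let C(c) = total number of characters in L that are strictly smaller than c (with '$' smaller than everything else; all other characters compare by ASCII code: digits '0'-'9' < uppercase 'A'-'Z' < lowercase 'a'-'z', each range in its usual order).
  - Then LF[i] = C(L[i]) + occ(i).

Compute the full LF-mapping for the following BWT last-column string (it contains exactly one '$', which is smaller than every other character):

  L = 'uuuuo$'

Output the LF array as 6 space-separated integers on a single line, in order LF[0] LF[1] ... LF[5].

Answer: 2 3 4 5 1 0

Derivation:
Char counts: '$':1, 'o':1, 'u':4
C (first-col start): C('$')=0, C('o')=1, C('u')=2
L[0]='u': occ=0, LF[0]=C('u')+0=2+0=2
L[1]='u': occ=1, LF[1]=C('u')+1=2+1=3
L[2]='u': occ=2, LF[2]=C('u')+2=2+2=4
L[3]='u': occ=3, LF[3]=C('u')+3=2+3=5
L[4]='o': occ=0, LF[4]=C('o')+0=1+0=1
L[5]='$': occ=0, LF[5]=C('$')+0=0+0=0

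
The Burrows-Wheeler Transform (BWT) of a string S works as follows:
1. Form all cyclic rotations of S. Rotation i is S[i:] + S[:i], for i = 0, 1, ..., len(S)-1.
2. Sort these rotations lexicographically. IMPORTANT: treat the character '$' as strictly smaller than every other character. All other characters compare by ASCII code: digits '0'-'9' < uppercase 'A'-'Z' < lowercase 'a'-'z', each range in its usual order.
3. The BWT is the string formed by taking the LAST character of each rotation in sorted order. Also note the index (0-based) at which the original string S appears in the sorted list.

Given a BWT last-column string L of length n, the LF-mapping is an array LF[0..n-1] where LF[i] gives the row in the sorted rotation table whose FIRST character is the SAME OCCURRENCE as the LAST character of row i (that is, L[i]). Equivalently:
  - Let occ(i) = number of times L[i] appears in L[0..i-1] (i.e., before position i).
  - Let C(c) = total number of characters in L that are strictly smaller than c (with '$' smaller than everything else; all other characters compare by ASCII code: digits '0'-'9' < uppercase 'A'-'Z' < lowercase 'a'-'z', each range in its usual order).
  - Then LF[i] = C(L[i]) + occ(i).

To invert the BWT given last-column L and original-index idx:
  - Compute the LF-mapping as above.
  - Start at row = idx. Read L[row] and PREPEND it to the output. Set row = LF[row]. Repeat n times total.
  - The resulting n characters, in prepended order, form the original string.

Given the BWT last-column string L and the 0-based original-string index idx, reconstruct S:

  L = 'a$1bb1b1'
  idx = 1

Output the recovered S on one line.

Answer: 11b1bba$

Derivation:
LF mapping: 4 0 1 5 6 2 7 3
Walk LF starting at row 1, prepending L[row]:
  step 1: row=1, L[1]='$', prepend. Next row=LF[1]=0
  step 2: row=0, L[0]='a', prepend. Next row=LF[0]=4
  step 3: row=4, L[4]='b', prepend. Next row=LF[4]=6
  step 4: row=6, L[6]='b', prepend. Next row=LF[6]=7
  step 5: row=7, L[7]='1', prepend. Next row=LF[7]=3
  step 6: row=3, L[3]='b', prepend. Next row=LF[3]=5
  step 7: row=5, L[5]='1', prepend. Next row=LF[5]=2
  step 8: row=2, L[2]='1', prepend. Next row=LF[2]=1
Reversed output: 11b1bba$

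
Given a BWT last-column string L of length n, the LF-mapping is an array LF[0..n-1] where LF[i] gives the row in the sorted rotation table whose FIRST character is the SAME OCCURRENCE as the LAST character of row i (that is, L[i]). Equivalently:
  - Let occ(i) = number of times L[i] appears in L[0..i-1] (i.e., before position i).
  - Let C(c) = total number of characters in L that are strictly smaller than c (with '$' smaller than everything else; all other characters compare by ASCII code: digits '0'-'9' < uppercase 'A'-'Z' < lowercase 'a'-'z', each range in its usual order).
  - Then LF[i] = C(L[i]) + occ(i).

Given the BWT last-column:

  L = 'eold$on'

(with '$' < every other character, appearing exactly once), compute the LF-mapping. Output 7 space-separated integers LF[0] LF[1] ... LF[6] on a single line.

Answer: 2 5 3 1 0 6 4

Derivation:
Char counts: '$':1, 'd':1, 'e':1, 'l':1, 'n':1, 'o':2
C (first-col start): C('$')=0, C('d')=1, C('e')=2, C('l')=3, C('n')=4, C('o')=5
L[0]='e': occ=0, LF[0]=C('e')+0=2+0=2
L[1]='o': occ=0, LF[1]=C('o')+0=5+0=5
L[2]='l': occ=0, LF[2]=C('l')+0=3+0=3
L[3]='d': occ=0, LF[3]=C('d')+0=1+0=1
L[4]='$': occ=0, LF[4]=C('$')+0=0+0=0
L[5]='o': occ=1, LF[5]=C('o')+1=5+1=6
L[6]='n': occ=0, LF[6]=C('n')+0=4+0=4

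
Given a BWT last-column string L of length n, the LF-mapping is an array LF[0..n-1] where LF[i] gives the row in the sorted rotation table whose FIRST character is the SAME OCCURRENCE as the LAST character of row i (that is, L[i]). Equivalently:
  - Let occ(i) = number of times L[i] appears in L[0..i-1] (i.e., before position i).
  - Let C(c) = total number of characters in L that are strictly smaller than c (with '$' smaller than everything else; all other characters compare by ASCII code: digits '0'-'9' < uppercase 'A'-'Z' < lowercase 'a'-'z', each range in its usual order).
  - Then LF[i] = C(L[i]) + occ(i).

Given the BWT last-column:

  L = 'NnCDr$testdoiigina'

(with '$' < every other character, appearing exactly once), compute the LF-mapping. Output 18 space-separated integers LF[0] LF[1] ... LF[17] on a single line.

Char counts: '$':1, 'C':1, 'D':1, 'N':1, 'a':1, 'd':1, 'e':1, 'g':1, 'i':3, 'n':2, 'o':1, 'r':1, 's':1, 't':2
C (first-col start): C('$')=0, C('C')=1, C('D')=2, C('N')=3, C('a')=4, C('d')=5, C('e')=6, C('g')=7, C('i')=8, C('n')=11, C('o')=13, C('r')=14, C('s')=15, C('t')=16
L[0]='N': occ=0, LF[0]=C('N')+0=3+0=3
L[1]='n': occ=0, LF[1]=C('n')+0=11+0=11
L[2]='C': occ=0, LF[2]=C('C')+0=1+0=1
L[3]='D': occ=0, LF[3]=C('D')+0=2+0=2
L[4]='r': occ=0, LF[4]=C('r')+0=14+0=14
L[5]='$': occ=0, LF[5]=C('$')+0=0+0=0
L[6]='t': occ=0, LF[6]=C('t')+0=16+0=16
L[7]='e': occ=0, LF[7]=C('e')+0=6+0=6
L[8]='s': occ=0, LF[8]=C('s')+0=15+0=15
L[9]='t': occ=1, LF[9]=C('t')+1=16+1=17
L[10]='d': occ=0, LF[10]=C('d')+0=5+0=5
L[11]='o': occ=0, LF[11]=C('o')+0=13+0=13
L[12]='i': occ=0, LF[12]=C('i')+0=8+0=8
L[13]='i': occ=1, LF[13]=C('i')+1=8+1=9
L[14]='g': occ=0, LF[14]=C('g')+0=7+0=7
L[15]='i': occ=2, LF[15]=C('i')+2=8+2=10
L[16]='n': occ=1, LF[16]=C('n')+1=11+1=12
L[17]='a': occ=0, LF[17]=C('a')+0=4+0=4

Answer: 3 11 1 2 14 0 16 6 15 17 5 13 8 9 7 10 12 4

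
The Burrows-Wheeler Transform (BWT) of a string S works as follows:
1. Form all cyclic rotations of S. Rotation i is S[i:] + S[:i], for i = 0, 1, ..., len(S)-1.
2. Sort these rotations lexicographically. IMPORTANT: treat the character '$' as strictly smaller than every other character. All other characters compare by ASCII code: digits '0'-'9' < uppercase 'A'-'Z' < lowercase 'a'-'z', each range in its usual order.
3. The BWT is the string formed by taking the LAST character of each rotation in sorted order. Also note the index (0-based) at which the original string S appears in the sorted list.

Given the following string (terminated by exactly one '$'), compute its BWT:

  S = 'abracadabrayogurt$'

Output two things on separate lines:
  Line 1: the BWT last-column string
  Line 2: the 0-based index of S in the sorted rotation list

All 18 rotations (rotation i = S[i:]+S[:i]):
  rot[0] = abracadabrayogurt$
  rot[1] = bracadabrayogurt$a
  rot[2] = racadabrayogurt$ab
  rot[3] = acadabrayogurt$abr
  rot[4] = cadabrayogurt$abra
  rot[5] = adabrayogurt$abrac
  rot[6] = dabrayogurt$abraca
  rot[7] = abrayogurt$abracad
  rot[8] = brayogurt$abracada
  rot[9] = rayogurt$abracadab
  rot[10] = ayogurt$abracadabr
  rot[11] = yogurt$abracadabra
  rot[12] = ogurt$abracadabray
  rot[13] = gurt$abracadabrayo
  rot[14] = urt$abracadabrayog
  rot[15] = rt$abracadabrayogu
  rot[16] = t$abracadabrayogur
  rot[17] = $abracadabrayogurt
Sorted (with $ < everything):
  sorted[0] = $abracadabrayogurt  (last char: 't')
  sorted[1] = abracadabrayogurt$  (last char: '$')
  sorted[2] = abrayogurt$abracad  (last char: 'd')
  sorted[3] = acadabrayogurt$abr  (last char: 'r')
  sorted[4] = adabrayogurt$abrac  (last char: 'c')
  sorted[5] = ayogurt$abracadabr  (last char: 'r')
  sorted[6] = bracadabrayogurt$a  (last char: 'a')
  sorted[7] = brayogurt$abracada  (last char: 'a')
  sorted[8] = cadabrayogurt$abra  (last char: 'a')
  sorted[9] = dabrayogurt$abraca  (last char: 'a')
  sorted[10] = gurt$abracadabrayo  (last char: 'o')
  sorted[11] = ogurt$abracadabray  (last char: 'y')
  sorted[12] = racadabrayogurt$ab  (last char: 'b')
  sorted[13] = rayogurt$abracadab  (last char: 'b')
  sorted[14] = rt$abracadabrayogu  (last char: 'u')
  sorted[15] = t$abracadabrayogur  (last char: 'r')
  sorted[16] = urt$abracadabrayog  (last char: 'g')
  sorted[17] = yogurt$abracadabra  (last char: 'a')
Last column: t$drcraaaaoybburga
Original string S is at sorted index 1

Answer: t$drcraaaaoybburga
1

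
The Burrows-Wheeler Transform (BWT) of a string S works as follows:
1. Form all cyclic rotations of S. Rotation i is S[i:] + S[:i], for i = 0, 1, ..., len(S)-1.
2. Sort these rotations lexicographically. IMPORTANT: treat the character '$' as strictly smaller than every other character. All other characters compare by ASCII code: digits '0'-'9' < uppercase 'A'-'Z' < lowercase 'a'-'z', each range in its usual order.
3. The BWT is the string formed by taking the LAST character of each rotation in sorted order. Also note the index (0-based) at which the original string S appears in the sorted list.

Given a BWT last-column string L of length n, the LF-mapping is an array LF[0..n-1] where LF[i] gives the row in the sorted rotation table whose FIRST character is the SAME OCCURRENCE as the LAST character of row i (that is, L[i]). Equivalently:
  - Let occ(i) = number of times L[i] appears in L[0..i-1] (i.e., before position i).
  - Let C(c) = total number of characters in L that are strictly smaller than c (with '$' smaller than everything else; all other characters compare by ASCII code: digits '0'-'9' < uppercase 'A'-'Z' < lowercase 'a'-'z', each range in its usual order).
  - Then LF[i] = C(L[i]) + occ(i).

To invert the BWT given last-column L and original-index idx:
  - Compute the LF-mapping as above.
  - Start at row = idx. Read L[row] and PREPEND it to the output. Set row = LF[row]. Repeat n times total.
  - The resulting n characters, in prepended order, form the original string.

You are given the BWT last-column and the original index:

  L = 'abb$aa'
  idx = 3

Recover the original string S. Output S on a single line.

LF mapping: 1 4 5 0 2 3
Walk LF starting at row 3, prepending L[row]:
  step 1: row=3, L[3]='$', prepend. Next row=LF[3]=0
  step 2: row=0, L[0]='a', prepend. Next row=LF[0]=1
  step 3: row=1, L[1]='b', prepend. Next row=LF[1]=4
  step 4: row=4, L[4]='a', prepend. Next row=LF[4]=2
  step 5: row=2, L[2]='b', prepend. Next row=LF[2]=5
  step 6: row=5, L[5]='a', prepend. Next row=LF[5]=3
Reversed output: ababa$

Answer: ababa$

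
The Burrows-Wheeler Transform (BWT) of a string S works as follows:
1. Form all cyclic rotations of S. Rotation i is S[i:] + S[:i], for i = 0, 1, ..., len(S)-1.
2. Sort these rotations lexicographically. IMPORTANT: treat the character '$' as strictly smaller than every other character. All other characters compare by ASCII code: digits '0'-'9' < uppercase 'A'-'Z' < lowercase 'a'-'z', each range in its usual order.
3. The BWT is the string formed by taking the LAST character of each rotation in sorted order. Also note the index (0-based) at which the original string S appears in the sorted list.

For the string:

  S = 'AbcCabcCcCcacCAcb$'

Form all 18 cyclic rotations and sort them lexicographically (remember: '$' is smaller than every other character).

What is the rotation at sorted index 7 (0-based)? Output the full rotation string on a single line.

Answer: abcCcCcacCAcb$AbcC

Derivation:
All 18 rotations (rotation i = S[i:]+S[:i]):
  rot[0] = AbcCabcCcCcacCAcb$
  rot[1] = bcCabcCcCcacCAcb$A
  rot[2] = cCabcCcCcacCAcb$Ab
  rot[3] = CabcCcCcacCAcb$Abc
  rot[4] = abcCcCcacCAcb$AbcC
  rot[5] = bcCcCcacCAcb$AbcCa
  rot[6] = cCcCcacCAcb$AbcCab
  rot[7] = CcCcacCAcb$AbcCabc
  rot[8] = cCcacCAcb$AbcCabcC
  rot[9] = CcacCAcb$AbcCabcCc
  rot[10] = cacCAcb$AbcCabcCcC
  rot[11] = acCAcb$AbcCabcCcCc
  rot[12] = cCAcb$AbcCabcCcCca
  rot[13] = CAcb$AbcCabcCcCcac
  rot[14] = Acb$AbcCabcCcCcacC
  rot[15] = cb$AbcCabcCcCcacCA
  rot[16] = b$AbcCabcCcCcacCAc
  rot[17] = $AbcCabcCcCcacCAcb
Sorted (with $ < everything):
  sorted[0] = $AbcCabcCcCcacCAcb
  sorted[1] = AbcCabcCcCcacCAcb$
  sorted[2] = Acb$AbcCabcCcCcacC
  sorted[3] = CAcb$AbcCabcCcCcac
  sorted[4] = CabcCcCcacCAcb$Abc
  sorted[5] = CcCcacCAcb$AbcCabc
  sorted[6] = CcacCAcb$AbcCabcCc
  sorted[7] = abcCcCcacCAcb$AbcC
  sorted[8] = acCAcb$AbcCabcCcCc
  sorted[9] = b$AbcCabcCcCcacCAc
  sorted[10] = bcCabcCcCcacCAcb$A
  sorted[11] = bcCcCcacCAcb$AbcCa
  sorted[12] = cCAcb$AbcCabcCcCca
  sorted[13] = cCabcCcCcacCAcb$Ab
  sorted[14] = cCcCcacCAcb$AbcCab
  sorted[15] = cCcacCAcb$AbcCabcC
  sorted[16] = cacCAcb$AbcCabcCcC
  sorted[17] = cb$AbcCabcCcCcacCA
sorted[7] = abcCcCcacCAcb$AbcC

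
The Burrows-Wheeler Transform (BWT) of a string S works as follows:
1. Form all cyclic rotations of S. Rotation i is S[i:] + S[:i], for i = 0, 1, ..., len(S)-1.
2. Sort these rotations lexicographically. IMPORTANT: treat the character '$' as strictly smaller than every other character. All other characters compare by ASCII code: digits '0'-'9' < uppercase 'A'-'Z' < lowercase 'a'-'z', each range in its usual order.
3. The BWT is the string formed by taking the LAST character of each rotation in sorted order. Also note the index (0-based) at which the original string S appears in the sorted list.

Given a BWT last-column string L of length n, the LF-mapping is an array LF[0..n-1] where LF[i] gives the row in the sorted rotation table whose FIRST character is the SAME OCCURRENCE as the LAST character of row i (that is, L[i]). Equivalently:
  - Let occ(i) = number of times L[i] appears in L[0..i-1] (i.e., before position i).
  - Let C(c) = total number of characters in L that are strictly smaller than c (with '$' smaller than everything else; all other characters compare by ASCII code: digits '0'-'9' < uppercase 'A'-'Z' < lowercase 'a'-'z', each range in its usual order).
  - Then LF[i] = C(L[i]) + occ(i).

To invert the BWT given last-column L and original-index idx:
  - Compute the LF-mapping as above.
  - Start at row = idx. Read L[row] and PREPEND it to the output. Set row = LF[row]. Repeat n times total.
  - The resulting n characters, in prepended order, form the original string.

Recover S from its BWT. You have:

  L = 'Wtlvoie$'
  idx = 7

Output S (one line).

LF mapping: 1 6 4 7 5 3 2 0
Walk LF starting at row 7, prepending L[row]:
  step 1: row=7, L[7]='$', prepend. Next row=LF[7]=0
  step 2: row=0, L[0]='W', prepend. Next row=LF[0]=1
  step 3: row=1, L[1]='t', prepend. Next row=LF[1]=6
  step 4: row=6, L[6]='e', prepend. Next row=LF[6]=2
  step 5: row=2, L[2]='l', prepend. Next row=LF[2]=4
  step 6: row=4, L[4]='o', prepend. Next row=LF[4]=5
  step 7: row=5, L[5]='i', prepend. Next row=LF[5]=3
  step 8: row=3, L[3]='v', prepend. Next row=LF[3]=7
Reversed output: violetW$

Answer: violetW$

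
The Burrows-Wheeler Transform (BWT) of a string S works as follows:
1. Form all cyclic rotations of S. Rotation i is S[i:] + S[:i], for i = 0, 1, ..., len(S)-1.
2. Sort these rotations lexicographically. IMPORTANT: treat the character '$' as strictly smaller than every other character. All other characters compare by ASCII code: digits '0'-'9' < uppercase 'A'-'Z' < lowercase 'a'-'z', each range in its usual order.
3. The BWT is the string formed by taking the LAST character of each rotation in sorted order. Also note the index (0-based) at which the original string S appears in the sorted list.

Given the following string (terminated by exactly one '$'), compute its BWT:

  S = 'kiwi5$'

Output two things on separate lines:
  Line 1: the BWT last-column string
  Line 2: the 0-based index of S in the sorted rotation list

All 6 rotations (rotation i = S[i:]+S[:i]):
  rot[0] = kiwi5$
  rot[1] = iwi5$k
  rot[2] = wi5$ki
  rot[3] = i5$kiw
  rot[4] = 5$kiwi
  rot[5] = $kiwi5
Sorted (with $ < everything):
  sorted[0] = $kiwi5  (last char: '5')
  sorted[1] = 5$kiwi  (last char: 'i')
  sorted[2] = i5$kiw  (last char: 'w')
  sorted[3] = iwi5$k  (last char: 'k')
  sorted[4] = kiwi5$  (last char: '$')
  sorted[5] = wi5$ki  (last char: 'i')
Last column: 5iwk$i
Original string S is at sorted index 4

Answer: 5iwk$i
4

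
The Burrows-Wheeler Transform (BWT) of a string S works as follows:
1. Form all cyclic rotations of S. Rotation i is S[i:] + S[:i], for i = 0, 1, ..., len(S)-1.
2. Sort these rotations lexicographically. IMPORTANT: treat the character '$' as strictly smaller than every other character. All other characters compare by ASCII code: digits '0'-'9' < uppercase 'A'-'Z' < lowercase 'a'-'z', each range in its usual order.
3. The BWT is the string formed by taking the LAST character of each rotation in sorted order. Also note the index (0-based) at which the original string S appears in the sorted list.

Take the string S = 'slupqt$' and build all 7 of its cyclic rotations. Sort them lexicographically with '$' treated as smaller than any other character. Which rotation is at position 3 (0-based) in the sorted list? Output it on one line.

All 7 rotations (rotation i = S[i:]+S[:i]):
  rot[0] = slupqt$
  rot[1] = lupqt$s
  rot[2] = upqt$sl
  rot[3] = pqt$slu
  rot[4] = qt$slup
  rot[5] = t$slupq
  rot[6] = $slupqt
Sorted (with $ < everything):
  sorted[0] = $slupqt
  sorted[1] = lupqt$s
  sorted[2] = pqt$slu
  sorted[3] = qt$slup
  sorted[4] = slupqt$
  sorted[5] = t$slupq
  sorted[6] = upqt$sl
sorted[3] = qt$slup

Answer: qt$slup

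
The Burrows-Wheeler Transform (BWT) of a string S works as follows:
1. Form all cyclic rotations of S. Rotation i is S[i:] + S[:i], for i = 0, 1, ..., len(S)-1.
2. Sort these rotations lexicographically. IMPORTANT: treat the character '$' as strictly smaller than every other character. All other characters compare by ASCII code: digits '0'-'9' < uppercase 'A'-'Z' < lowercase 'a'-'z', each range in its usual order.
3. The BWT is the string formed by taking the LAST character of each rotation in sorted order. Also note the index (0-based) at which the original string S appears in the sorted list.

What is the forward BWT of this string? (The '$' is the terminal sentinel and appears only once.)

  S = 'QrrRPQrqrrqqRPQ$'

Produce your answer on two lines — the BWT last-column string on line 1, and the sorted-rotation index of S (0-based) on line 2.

Answer: QRRPP$qrqrrrrQQq
5

Derivation:
All 16 rotations (rotation i = S[i:]+S[:i]):
  rot[0] = QrrRPQrqrrqqRPQ$
  rot[1] = rrRPQrqrrqqRPQ$Q
  rot[2] = rRPQrqrrqqRPQ$Qr
  rot[3] = RPQrqrrqqRPQ$Qrr
  rot[4] = PQrqrrqqRPQ$QrrR
  rot[5] = QrqrrqqRPQ$QrrRP
  rot[6] = rqrrqqRPQ$QrrRPQ
  rot[7] = qrrqqRPQ$QrrRPQr
  rot[8] = rrqqRPQ$QrrRPQrq
  rot[9] = rqqRPQ$QrrRPQrqr
  rot[10] = qqRPQ$QrrRPQrqrr
  rot[11] = qRPQ$QrrRPQrqrrq
  rot[12] = RPQ$QrrRPQrqrrqq
  rot[13] = PQ$QrrRPQrqrrqqR
  rot[14] = Q$QrrRPQrqrrqqRP
  rot[15] = $QrrRPQrqrrqqRPQ
Sorted (with $ < everything):
  sorted[0] = $QrrRPQrqrrqqRPQ  (last char: 'Q')
  sorted[1] = PQ$QrrRPQrqrrqqR  (last char: 'R')
  sorted[2] = PQrqrrqqRPQ$QrrR  (last char: 'R')
  sorted[3] = Q$QrrRPQrqrrqqRP  (last char: 'P')
  sorted[4] = QrqrrqqRPQ$QrrRP  (last char: 'P')
  sorted[5] = QrrRPQrqrrqqRPQ$  (last char: '$')
  sorted[6] = RPQ$QrrRPQrqrrqq  (last char: 'q')
  sorted[7] = RPQrqrrqqRPQ$Qrr  (last char: 'r')
  sorted[8] = qRPQ$QrrRPQrqrrq  (last char: 'q')
  sorted[9] = qqRPQ$QrrRPQrqrr  (last char: 'r')
  sorted[10] = qrrqqRPQ$QrrRPQr  (last char: 'r')
  sorted[11] = rRPQrqrrqqRPQ$Qr  (last char: 'r')
  sorted[12] = rqqRPQ$QrrRPQrqr  (last char: 'r')
  sorted[13] = rqrrqqRPQ$QrrRPQ  (last char: 'Q')
  sorted[14] = rrRPQrqrrqqRPQ$Q  (last char: 'Q')
  sorted[15] = rrqqRPQ$QrrRPQrq  (last char: 'q')
Last column: QRRPP$qrqrrrrQQq
Original string S is at sorted index 5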